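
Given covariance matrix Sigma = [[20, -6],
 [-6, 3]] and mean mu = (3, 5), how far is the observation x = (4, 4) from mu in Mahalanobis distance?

Step 1 — centre the observation: (x - mu) = (1, -1).

Step 2 — invert Sigma. det(Sigma) = 20·3 - (-6)² = 24.
  Sigma^{-1} = (1/det) · [[d, -b], [-b, a]] = [[0.125, 0.25],
 [0.25, 0.8333]].

Step 3 — form the quadratic (x - mu)^T · Sigma^{-1} · (x - mu):
  Sigma^{-1} · (x - mu) = (-0.125, -0.5833).
  (x - mu)^T · [Sigma^{-1} · (x - mu)] = (1)·(-0.125) + (-1)·(-0.5833) = 0.4583.

Step 4 — take square root: d = √(0.4583) ≈ 0.677.

d(x, mu) = √(0.4583) ≈ 0.677


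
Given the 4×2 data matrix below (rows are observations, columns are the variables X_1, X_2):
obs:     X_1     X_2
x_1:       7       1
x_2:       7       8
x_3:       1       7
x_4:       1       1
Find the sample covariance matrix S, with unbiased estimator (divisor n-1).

Step 1 — column means:
  mean(X_1) = (7 + 7 + 1 + 1) / 4 = 16/4 = 4
  mean(X_2) = (1 + 8 + 7 + 1) / 4 = 17/4 = 4.25

Step 2 — sample covariance S[i,j] = (1/(n-1)) · Σ_k (x_{k,i} - mean_i) · (x_{k,j} - mean_j), with n-1 = 3.
  S[X_1,X_1] = ((3)·(3) + (3)·(3) + (-3)·(-3) + (-3)·(-3)) / 3 = 36/3 = 12
  S[X_1,X_2] = ((3)·(-3.25) + (3)·(3.75) + (-3)·(2.75) + (-3)·(-3.25)) / 3 = 3/3 = 1
  S[X_2,X_2] = ((-3.25)·(-3.25) + (3.75)·(3.75) + (2.75)·(2.75) + (-3.25)·(-3.25)) / 3 = 42.75/3 = 14.25

S is symmetric (S[j,i] = S[i,j]). Assembling:

S = [[12, 1],
 [1, 14.25]]


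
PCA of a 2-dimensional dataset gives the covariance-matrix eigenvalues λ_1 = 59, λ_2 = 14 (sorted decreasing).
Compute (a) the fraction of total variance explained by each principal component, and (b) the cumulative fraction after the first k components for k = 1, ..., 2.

Step 1 — total variance = trace(Sigma) = Σ λ_i = 59 + 14 = 73.

Step 2 — fraction explained by component i = λ_i / Σ λ:
  PC1: 59/73 = 0.8082
  PC2: 14/73 = 0.1918

Step 3 — cumulative fraction after k components = (λ_1 + ... + λ_k) / Σ λ:
  k = 1: 59/73 = 0.8082
  k = 2: (59 + 14)/73 = 73/73 = 1

Summary (fraction, with percent):

explained: PC1 0.8082 (80.82%), PC2 0.1918 (19.18%);  cumulative: 0.8082, 1


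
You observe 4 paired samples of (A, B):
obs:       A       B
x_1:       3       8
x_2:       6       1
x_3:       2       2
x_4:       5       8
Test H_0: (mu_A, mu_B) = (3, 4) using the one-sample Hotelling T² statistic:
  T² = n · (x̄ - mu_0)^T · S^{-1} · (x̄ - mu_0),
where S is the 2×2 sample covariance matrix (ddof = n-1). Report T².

Step 1 — sample mean vector:
  mean(A) = (3 + 6 + 2 + 5) / 4 = 16/4 = 4
  mean(B) = (8 + 1 + 2 + 8) / 4 = 19/4 = 4.75
  x̄ = (4, 4.75),  deviation x̄ - mu_0 = (4, 4.75) - (3, 4) = (1, 0.75).

Step 2 — sample covariance matrix, S[i,j] = (1/(n-1)) · Σ_k (x_{k,i} - mean_i) · (x_{k,j} - mean_j), divisor n-1 = 3:
  S[A,A] = ((-1)·(-1) + (2)·(2) + (-2)·(-2) + (1)·(1)) / 3 = 10/3 = 3.3333
  S[A,B] = ((-1)·(3.25) + (2)·(-3.75) + (-2)·(-2.75) + (1)·(3.25)) / 3 = -2/3 = -0.6667
  S[B,B] = ((3.25)·(3.25) + (-3.75)·(-3.75) + (-2.75)·(-2.75) + (3.25)·(3.25)) / 3 = 42.75/3 = 14.25
  S = [[3.3333, -0.6667],
 [-0.6667, 14.25]].

Step 3 — invert S. det(S) = 3.3333·14.25 - (-0.6667)² = 47.0556.
  S^{-1} = (1/det) · [[d, -b], [-b, a]] = [[0.3028, 0.0142],
 [0.0142, 0.0708]].

Step 4 — quadratic form (x̄ - mu_0)^T · S^{-1} · (x̄ - mu_0):
  S^{-1} · (x̄ - mu_0) = (0.3135, 0.0673),
  (x̄ - mu_0)^T · [...] = (1)·(0.3135) + (0.75)·(0.0673) = 0.3639.

Step 5 — scale by n: T² = 4 · 0.3639 = 1.4557.

T² ≈ 1.4557


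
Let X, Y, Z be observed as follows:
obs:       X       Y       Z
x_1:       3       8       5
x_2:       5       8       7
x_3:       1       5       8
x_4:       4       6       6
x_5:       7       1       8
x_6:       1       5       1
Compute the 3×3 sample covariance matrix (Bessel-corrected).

Step 1 — column means:
  mean(X) = (3 + 5 + 1 + 4 + 7 + 1) / 6 = 21/6 = 3.5
  mean(Y) = (8 + 8 + 5 + 6 + 1 + 5) / 6 = 33/6 = 5.5
  mean(Z) = (5 + 7 + 8 + 6 + 8 + 1) / 6 = 35/6 = 5.8333

Step 2 — sample covariance S[i,j] = (1/(n-1)) · Σ_k (x_{k,i} - mean_i) · (x_{k,j} - mean_j), with n-1 = 5.
  S[X,X] = ((-0.5)·(-0.5) + (1.5)·(1.5) + (-2.5)·(-2.5) + (0.5)·(0.5) + (3.5)·(3.5) + (-2.5)·(-2.5)) / 5 = 27.5/5 = 5.5
  S[X,Y] = ((-0.5)·(2.5) + (1.5)·(2.5) + (-2.5)·(-0.5) + (0.5)·(0.5) + (3.5)·(-4.5) + (-2.5)·(-0.5)) / 5 = -10.5/5 = -2.1
  S[X,Z] = ((-0.5)·(-0.8333) + (1.5)·(1.1667) + (-2.5)·(2.1667) + (0.5)·(0.1667) + (3.5)·(2.1667) + (-2.5)·(-4.8333)) / 5 = 16.5/5 = 3.3
  S[Y,Y] = ((2.5)·(2.5) + (2.5)·(2.5) + (-0.5)·(-0.5) + (0.5)·(0.5) + (-4.5)·(-4.5) + (-0.5)·(-0.5)) / 5 = 33.5/5 = 6.7
  S[Y,Z] = ((2.5)·(-0.8333) + (2.5)·(1.1667) + (-0.5)·(2.1667) + (0.5)·(0.1667) + (-4.5)·(2.1667) + (-0.5)·(-4.8333)) / 5 = -7.5/5 = -1.5
  S[Z,Z] = ((-0.8333)·(-0.8333) + (1.1667)·(1.1667) + (2.1667)·(2.1667) + (0.1667)·(0.1667) + (2.1667)·(2.1667) + (-4.8333)·(-4.8333)) / 5 = 34.8333/5 = 6.9667

S is symmetric (S[j,i] = S[i,j]). Assembling:

S = [[5.5, -2.1, 3.3],
 [-2.1, 6.7, -1.5],
 [3.3, -1.5, 6.9667]]


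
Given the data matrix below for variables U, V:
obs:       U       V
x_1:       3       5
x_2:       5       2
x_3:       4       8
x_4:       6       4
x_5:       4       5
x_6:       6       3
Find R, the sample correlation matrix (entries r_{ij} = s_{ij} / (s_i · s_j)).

Step 1 — column means:
  mean(U) = (3 + 5 + 4 + 6 + 4 + 6) / 6 = 28/6 = 4.6667
  mean(V) = (5 + 2 + 8 + 4 + 5 + 3) / 6 = 27/6 = 4.5

Step 2 — sample variances and covariances s[i,j] = (1/(n-1)) · Σ_k (x_{k,i} - mean_i) · (x_{k,j} - mean_j), with n-1 = 5:
  s[U,U] = ((-1.6667)·(-1.6667) + (0.3333)·(0.3333) + (-0.6667)·(-0.6667) + (1.3333)·(1.3333) + (-0.6667)·(-0.6667) + (1.3333)·(1.3333)) / 5 = 7.3333/5 = 1.4667
  s[U,V] = ((-1.6667)·(0.5) + (0.3333)·(-2.5) + (-0.6667)·(3.5) + (1.3333)·(-0.5) + (-0.6667)·(0.5) + (1.3333)·(-1.5)) / 5 = -7/5 = -1.4
  s[V,V] = ((0.5)·(0.5) + (-2.5)·(-2.5) + (3.5)·(3.5) + (-0.5)·(-0.5) + (0.5)·(0.5) + (-1.5)·(-1.5)) / 5 = 21.5/5 = 4.3
  Sample standard deviations s_i = √(s[i,i]):
  s(U) = √(1.4667) = 1.2111
  s(V) = √(4.3) = 2.0736

Step 3 — r_{ij} = s_{ij} / (s_i · s_j):
  r[U,U] = 1 (diagonal).
  r[U,V] = -1.4 / (1.2111 · 2.0736) = -1.4 / 2.5113 = -0.5575
  r[V,V] = 1 (diagonal).

R is symmetric with unit diagonal. Assembling:

R = [[1, -0.5575],
 [-0.5575, 1]]


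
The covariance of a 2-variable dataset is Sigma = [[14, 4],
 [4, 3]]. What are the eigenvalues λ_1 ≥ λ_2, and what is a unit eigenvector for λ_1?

Step 1 — characteristic polynomial of 2×2 Sigma:
  det(Sigma - λI) = λ² - trace · λ + det = 0.
  trace = 14 + 3 = 17, det = 14·3 - (4)² = 26.
Step 2 — discriminant:
  Δ = trace² - 4·det = 289 - 104 = 185.
Step 3 — eigenvalues:
  λ = (trace ± √Δ)/2 = (17 ± 13.6015)/2,
  λ_1 = 15.3007,  λ_2 = 1.6993.

Step 4 — unit eigenvector for λ_1: solve (Sigma - λ_1 I)v = 0. First row:
  (14 - 15.3007)·v_x + (4)·v_y = 0, i.e. (-1.3007)·v_x + (4)·v_y = 0,
  so v ∝ (b, λ_1 - a) = (4, 1.3007) = u.
  ||u|| = √((4)² + (1.3007)²) = √(17.6919) ≈ 4.2062,
  v_1 = u/||u|| ≈ (0.951, 0.3092) (||v_1|| = 1).

λ_1 = 15.3007,  λ_2 = 1.6993;  v_1 ≈ (0.951, 0.3092)


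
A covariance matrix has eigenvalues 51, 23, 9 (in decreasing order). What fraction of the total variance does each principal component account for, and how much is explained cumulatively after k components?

Step 1 — total variance = trace(Sigma) = Σ λ_i = 51 + 23 + 9 = 83.

Step 2 — fraction explained by component i = λ_i / Σ λ:
  PC1: 51/83 = 0.6145
  PC2: 23/83 = 0.2771
  PC3: 9/83 = 0.1084

Step 3 — cumulative fraction after k components = (λ_1 + ... + λ_k) / Σ λ:
  k = 1: 51/83 = 0.6145
  k = 2: (51 + 23)/83 = 74/83 = 0.8916
  k = 3: (51 + 23 + 9)/83 = 83/83 = 1

Summary (fraction, with percent):

explained: PC1 0.6145 (61.45%), PC2 0.2771 (27.71%), PC3 0.1084 (10.84%);  cumulative: 0.6145, 0.8916, 1


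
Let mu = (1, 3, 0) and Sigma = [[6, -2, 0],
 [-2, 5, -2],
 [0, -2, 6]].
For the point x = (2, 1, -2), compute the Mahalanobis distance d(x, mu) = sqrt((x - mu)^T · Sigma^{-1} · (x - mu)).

Step 1 — centre the observation: (x - mu) = (1, -2, -2).

Step 2 — invert Sigma (cofactor / det for 3×3, or solve directly):
  Sigma^{-1} = [[0.197, 0.0909, 0.0303],
 [0.0909, 0.2727, 0.0909],
 [0.0303, 0.0909, 0.197]].

Step 3 — form the quadratic (x - mu)^T · Sigma^{-1} · (x - mu):
  Sigma^{-1} · (x - mu) = (-0.0455, -0.6364, -0.5455).
  (x - mu)^T · [Sigma^{-1} · (x - mu)] = (1)·(-0.0455) + (-2)·(-0.6364) + (-2)·(-0.5455) = 2.3182.

Step 4 — take square root: d = √(2.3182) ≈ 1.5226.

d(x, mu) = √(2.3182) ≈ 1.5226


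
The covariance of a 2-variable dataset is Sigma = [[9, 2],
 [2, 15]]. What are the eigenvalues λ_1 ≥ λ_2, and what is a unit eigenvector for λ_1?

Step 1 — characteristic polynomial of 2×2 Sigma:
  det(Sigma - λI) = λ² - trace · λ + det = 0.
  trace = 9 + 15 = 24, det = 9·15 - (2)² = 131.
Step 2 — discriminant:
  Δ = trace² - 4·det = 576 - 524 = 52.
Step 3 — eigenvalues:
  λ = (trace ± √Δ)/2 = (24 ± 7.2111)/2,
  λ_1 = 15.6056,  λ_2 = 8.3944.

Step 4 — unit eigenvector for λ_1: solve (Sigma - λ_1 I)v = 0. First row:
  (9 - 15.6056)·v_x + (2)·v_y = 0, i.e. (-6.6056)·v_x + (2)·v_y = 0,
  so v ∝ (b, λ_1 - a) = (2, 6.6056) = u.
  ||u|| = √((2)² + (6.6056)²) = √(47.6333) ≈ 6.9017,
  v_1 = u/||u|| ≈ (0.2898, 0.9571) (||v_1|| = 1).

λ_1 = 15.6056,  λ_2 = 8.3944;  v_1 ≈ (0.2898, 0.9571)


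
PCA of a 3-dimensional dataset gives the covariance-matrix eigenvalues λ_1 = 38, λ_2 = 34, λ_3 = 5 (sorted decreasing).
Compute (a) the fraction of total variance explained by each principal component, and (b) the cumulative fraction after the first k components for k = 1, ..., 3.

Step 1 — total variance = trace(Sigma) = Σ λ_i = 38 + 34 + 5 = 77.

Step 2 — fraction explained by component i = λ_i / Σ λ:
  PC1: 38/77 = 0.4935
  PC2: 34/77 = 0.4416
  PC3: 5/77 = 0.0649

Step 3 — cumulative fraction after k components = (λ_1 + ... + λ_k) / Σ λ:
  k = 1: 38/77 = 0.4935
  k = 2: (38 + 34)/77 = 72/77 = 0.9351
  k = 3: (38 + 34 + 5)/77 = 77/77 = 1

Summary (fraction, with percent):

explained: PC1 0.4935 (49.35%), PC2 0.4416 (44.16%), PC3 0.0649 (6.49%);  cumulative: 0.4935, 0.9351, 1


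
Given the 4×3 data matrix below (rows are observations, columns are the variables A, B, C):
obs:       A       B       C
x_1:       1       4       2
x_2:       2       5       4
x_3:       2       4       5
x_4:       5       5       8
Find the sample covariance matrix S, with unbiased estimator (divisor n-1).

Step 1 — column means:
  mean(A) = (1 + 2 + 2 + 5) / 4 = 10/4 = 2.5
  mean(B) = (4 + 5 + 4 + 5) / 4 = 18/4 = 4.5
  mean(C) = (2 + 4 + 5 + 8) / 4 = 19/4 = 4.75

Step 2 — sample covariance S[i,j] = (1/(n-1)) · Σ_k (x_{k,i} - mean_i) · (x_{k,j} - mean_j), with n-1 = 3.
  S[A,A] = ((-1.5)·(-1.5) + (-0.5)·(-0.5) + (-0.5)·(-0.5) + (2.5)·(2.5)) / 3 = 9/3 = 3
  S[A,B] = ((-1.5)·(-0.5) + (-0.5)·(0.5) + (-0.5)·(-0.5) + (2.5)·(0.5)) / 3 = 2/3 = 0.6667
  S[A,C] = ((-1.5)·(-2.75) + (-0.5)·(-0.75) + (-0.5)·(0.25) + (2.5)·(3.25)) / 3 = 12.5/3 = 4.1667
  S[B,B] = ((-0.5)·(-0.5) + (0.5)·(0.5) + (-0.5)·(-0.5) + (0.5)·(0.5)) / 3 = 1/3 = 0.3333
  S[B,C] = ((-0.5)·(-2.75) + (0.5)·(-0.75) + (-0.5)·(0.25) + (0.5)·(3.25)) / 3 = 2.5/3 = 0.8333
  S[C,C] = ((-2.75)·(-2.75) + (-0.75)·(-0.75) + (0.25)·(0.25) + (3.25)·(3.25)) / 3 = 18.75/3 = 6.25

S is symmetric (S[j,i] = S[i,j]). Assembling:

S = [[3, 0.6667, 4.1667],
 [0.6667, 0.3333, 0.8333],
 [4.1667, 0.8333, 6.25]]


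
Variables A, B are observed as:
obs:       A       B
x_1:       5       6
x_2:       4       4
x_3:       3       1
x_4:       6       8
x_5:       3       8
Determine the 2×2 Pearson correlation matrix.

Step 1 — column means:
  mean(A) = (5 + 4 + 3 + 6 + 3) / 5 = 21/5 = 4.2
  mean(B) = (6 + 4 + 1 + 8 + 8) / 5 = 27/5 = 5.4

Step 2 — sample variances and covariances s[i,j] = (1/(n-1)) · Σ_k (x_{k,i} - mean_i) · (x_{k,j} - mean_j), with n-1 = 4:
  s[A,A] = ((0.8)·(0.8) + (-0.2)·(-0.2) + (-1.2)·(-1.2) + (1.8)·(1.8) + (-1.2)·(-1.2)) / 4 = 6.8/4 = 1.7
  s[A,B] = ((0.8)·(0.6) + (-0.2)·(-1.4) + (-1.2)·(-4.4) + (1.8)·(2.6) + (-1.2)·(2.6)) / 4 = 7.6/4 = 1.9
  s[B,B] = ((0.6)·(0.6) + (-1.4)·(-1.4) + (-4.4)·(-4.4) + (2.6)·(2.6) + (2.6)·(2.6)) / 4 = 35.2/4 = 8.8
  Sample standard deviations s_i = √(s[i,i]):
  s(A) = √(1.7) = 1.3038
  s(B) = √(8.8) = 2.9665

Step 3 — r_{ij} = s_{ij} / (s_i · s_j):
  r[A,A] = 1 (diagonal).
  r[A,B] = 1.9 / (1.3038 · 2.9665) = 1.9 / 3.8678 = 0.4912
  r[B,B] = 1 (diagonal).

R is symmetric with unit diagonal. Assembling:

R = [[1, 0.4912],
 [0.4912, 1]]


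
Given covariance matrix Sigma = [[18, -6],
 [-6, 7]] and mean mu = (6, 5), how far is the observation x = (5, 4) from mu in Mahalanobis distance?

Step 1 — centre the observation: (x - mu) = (-1, -1).

Step 2 — invert Sigma. det(Sigma) = 18·7 - (-6)² = 90.
  Sigma^{-1} = (1/det) · [[d, -b], [-b, a]] = [[0.0778, 0.0667],
 [0.0667, 0.2]].

Step 3 — form the quadratic (x - mu)^T · Sigma^{-1} · (x - mu):
  Sigma^{-1} · (x - mu) = (-0.1444, -0.2667).
  (x - mu)^T · [Sigma^{-1} · (x - mu)] = (-1)·(-0.1444) + (-1)·(-0.2667) = 0.4111.

Step 4 — take square root: d = √(0.4111) ≈ 0.6412.

d(x, mu) = √(0.4111) ≈ 0.6412


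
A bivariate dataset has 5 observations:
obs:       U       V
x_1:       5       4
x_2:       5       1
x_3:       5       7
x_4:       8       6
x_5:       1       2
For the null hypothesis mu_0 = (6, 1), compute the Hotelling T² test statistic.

Step 1 — sample mean vector:
  mean(U) = (5 + 5 + 5 + 8 + 1) / 5 = 24/5 = 4.8
  mean(V) = (4 + 1 + 7 + 6 + 2) / 5 = 20/5 = 4
  x̄ = (4.8, 4),  deviation x̄ - mu_0 = (4.8, 4) - (6, 1) = (-1.2, 3).

Step 2 — sample covariance matrix, S[i,j] = (1/(n-1)) · Σ_k (x_{k,i} - mean_i) · (x_{k,j} - mean_j), divisor n-1 = 4:
  S[U,U] = ((0.2)·(0.2) + (0.2)·(0.2) + (0.2)·(0.2) + (3.2)·(3.2) + (-3.8)·(-3.8)) / 4 = 24.8/4 = 6.2
  S[U,V] = ((0.2)·(0) + (0.2)·(-3) + (0.2)·(3) + (3.2)·(2) + (-3.8)·(-2)) / 4 = 14/4 = 3.5
  S[V,V] = ((0)·(0) + (-3)·(-3) + (3)·(3) + (2)·(2) + (-2)·(-2)) / 4 = 26/4 = 6.5
  S = [[6.2, 3.5],
 [3.5, 6.5]].

Step 3 — invert S. det(S) = 6.2·6.5 - (3.5)² = 28.05.
  S^{-1} = (1/det) · [[d, -b], [-b, a]] = [[0.2317, -0.1248],
 [-0.1248, 0.221]].

Step 4 — quadratic form (x̄ - mu_0)^T · S^{-1} · (x̄ - mu_0):
  S^{-1} · (x̄ - mu_0) = (-0.6524, 0.8128),
  (x̄ - mu_0)^T · [...] = (-1.2)·(-0.6524) + (3)·(0.8128) = 3.2214.

Step 5 — scale by n: T² = 5 · 3.2214 = 16.107.

T² ≈ 16.107


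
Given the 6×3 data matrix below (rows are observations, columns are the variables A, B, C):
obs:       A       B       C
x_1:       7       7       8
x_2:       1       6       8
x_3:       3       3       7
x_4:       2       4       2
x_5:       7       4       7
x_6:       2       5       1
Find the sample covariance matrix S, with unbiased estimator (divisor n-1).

Step 1 — column means:
  mean(A) = (7 + 1 + 3 + 2 + 7 + 2) / 6 = 22/6 = 3.6667
  mean(B) = (7 + 6 + 3 + 4 + 4 + 5) / 6 = 29/6 = 4.8333
  mean(C) = (8 + 8 + 7 + 2 + 7 + 1) / 6 = 33/6 = 5.5

Step 2 — sample covariance S[i,j] = (1/(n-1)) · Σ_k (x_{k,i} - mean_i) · (x_{k,j} - mean_j), with n-1 = 5.
  S[A,A] = ((3.3333)·(3.3333) + (-2.6667)·(-2.6667) + (-0.6667)·(-0.6667) + (-1.6667)·(-1.6667) + (3.3333)·(3.3333) + (-1.6667)·(-1.6667)) / 5 = 35.3333/5 = 7.0667
  S[A,B] = ((3.3333)·(2.1667) + (-2.6667)·(1.1667) + (-0.6667)·(-1.8333) + (-1.6667)·(-0.8333) + (3.3333)·(-0.8333) + (-1.6667)·(0.1667)) / 5 = 3.6667/5 = 0.7333
  S[A,C] = ((3.3333)·(2.5) + (-2.6667)·(2.5) + (-0.6667)·(1.5) + (-1.6667)·(-3.5) + (3.3333)·(1.5) + (-1.6667)·(-4.5)) / 5 = 19/5 = 3.8
  S[B,B] = ((2.1667)·(2.1667) + (1.1667)·(1.1667) + (-1.8333)·(-1.8333) + (-0.8333)·(-0.8333) + (-0.8333)·(-0.8333) + (0.1667)·(0.1667)) / 5 = 10.8333/5 = 2.1667
  S[B,C] = ((2.1667)·(2.5) + (1.1667)·(2.5) + (-1.8333)·(1.5) + (-0.8333)·(-3.5) + (-0.8333)·(1.5) + (0.1667)·(-4.5)) / 5 = 6.5/5 = 1.3
  S[C,C] = ((2.5)·(2.5) + (2.5)·(2.5) + (1.5)·(1.5) + (-3.5)·(-3.5) + (1.5)·(1.5) + (-4.5)·(-4.5)) / 5 = 49.5/5 = 9.9

S is symmetric (S[j,i] = S[i,j]). Assembling:

S = [[7.0667, 0.7333, 3.8],
 [0.7333, 2.1667, 1.3],
 [3.8, 1.3, 9.9]]


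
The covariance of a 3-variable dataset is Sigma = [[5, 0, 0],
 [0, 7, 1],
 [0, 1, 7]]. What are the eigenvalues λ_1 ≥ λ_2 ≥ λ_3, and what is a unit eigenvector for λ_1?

Step 1 — characteristic polynomial p(λ) = det(λI - Sigma) = λ³ - tr·λ² + c_1·λ - det, where tr = trace, c_1 = sum of the principal 2×2 minors, det = det(Sigma):
  tr = 5 + 7 + 7 = 19,
  c_1 = (5·7 - (0)²) + (5·7 - (0)²) + (7·7 - (1)²) = 35 + 35 + 48 = 118,
  det = 5·(7·7 - (1)²) - (0)·((0)·7 - (1)·(0)) + (0)·((0)·(1) - 7·(0)) = 5·(48) - (0)·(0) + (0)·(0) = 240.
  So p(λ) = λ³ - 19λ² + 118λ - 240.
Step 2 — look for an integer root (rational root theorem: any rational root is an integer divisor of 240). Testing λ = 5:
  p(5) = 125 - 475 + 590 - 240 = 0  ✓
  Dividing out (λ - 5): p(λ) = (λ - 5)(λ² - 14λ + 48).
Step 3 — remaining eigenvalues from the quadratic λ² - 14λ + 48 = 0:
  Δ = 14² - 4·48 = 196 - 192 = 4,  λ = (14 ± √4)/2 = (14 ± 2)/2 = 8 or 6.
  Sorted: λ_1 = 8,  λ_2 = 6,  λ_3 = 5  (check: sum = 19 = tr ✓).

Step 4 — unit eigenvector for λ_1 = 8: v spans the null space of (Sigma - λ_1 I), whose rows are
  r_1 = (-3, 0, 0),  r_2 = (0, -1, 1),  r_3 = (0, 1, -1).
  v is orthogonal to every row, so take v ∝ r_1 × r_2 = ((0)·(1) - (0)·(-1), (0)·(0) - (-3)·(1), (-3)·(-1) - (0)·(0)) = (0, 3, 3).
  Rescale (divide by 3): u = (0, 1, 1).
  ||u|| = √((0)² + (1)² + (1)²) = √(2) ≈ 1.4142,  v_1 = u/||u|| ≈ (0, 0.7071, 0.7071) (||v_1|| = 1).

λ_1 = 8,  λ_2 = 6,  λ_3 = 5;  v_1 ≈ (0, 0.7071, 0.7071)


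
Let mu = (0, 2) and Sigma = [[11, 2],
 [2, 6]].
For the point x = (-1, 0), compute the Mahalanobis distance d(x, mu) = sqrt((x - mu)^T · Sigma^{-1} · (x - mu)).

Step 1 — centre the observation: (x - mu) = (-1, -2).

Step 2 — invert Sigma. det(Sigma) = 11·6 - (2)² = 62.
  Sigma^{-1} = (1/det) · [[d, -b], [-b, a]] = [[0.0968, -0.0323],
 [-0.0323, 0.1774]].

Step 3 — form the quadratic (x - mu)^T · Sigma^{-1} · (x - mu):
  Sigma^{-1} · (x - mu) = (-0.0323, -0.3226).
  (x - mu)^T · [Sigma^{-1} · (x - mu)] = (-1)·(-0.0323) + (-2)·(-0.3226) = 0.6774.

Step 4 — take square root: d = √(0.6774) ≈ 0.8231.

d(x, mu) = √(0.6774) ≈ 0.8231


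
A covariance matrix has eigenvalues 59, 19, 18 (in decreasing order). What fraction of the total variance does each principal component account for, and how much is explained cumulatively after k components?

Step 1 — total variance = trace(Sigma) = Σ λ_i = 59 + 19 + 18 = 96.

Step 2 — fraction explained by component i = λ_i / Σ λ:
  PC1: 59/96 = 0.6146
  PC2: 19/96 = 0.1979
  PC3: 18/96 = 0.1875

Step 3 — cumulative fraction after k components = (λ_1 + ... + λ_k) / Σ λ:
  k = 1: 59/96 = 0.6146
  k = 2: (59 + 19)/96 = 78/96 = 0.8125
  k = 3: (59 + 19 + 18)/96 = 96/96 = 1

Summary (fraction, with percent):

explained: PC1 0.6146 (61.46%), PC2 0.1979 (19.79%), PC3 0.1875 (18.75%);  cumulative: 0.6146, 0.8125, 1


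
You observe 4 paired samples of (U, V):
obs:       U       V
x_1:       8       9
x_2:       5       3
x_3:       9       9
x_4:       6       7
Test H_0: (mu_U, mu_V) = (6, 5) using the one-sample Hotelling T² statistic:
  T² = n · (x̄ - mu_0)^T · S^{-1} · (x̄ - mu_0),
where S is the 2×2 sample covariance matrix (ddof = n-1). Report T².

Step 1 — sample mean vector:
  mean(U) = (8 + 5 + 9 + 6) / 4 = 28/4 = 7
  mean(V) = (9 + 3 + 9 + 7) / 4 = 28/4 = 7
  x̄ = (7, 7),  deviation x̄ - mu_0 = (7, 7) - (6, 5) = (1, 2).

Step 2 — sample covariance matrix, S[i,j] = (1/(n-1)) · Σ_k (x_{k,i} - mean_i) · (x_{k,j} - mean_j), divisor n-1 = 3:
  S[U,U] = ((1)·(1) + (-2)·(-2) + (2)·(2) + (-1)·(-1)) / 3 = 10/3 = 3.3333
  S[U,V] = ((1)·(2) + (-2)·(-4) + (2)·(2) + (-1)·(0)) / 3 = 14/3 = 4.6667
  S[V,V] = ((2)·(2) + (-4)·(-4) + (2)·(2) + (0)·(0)) / 3 = 24/3 = 8
  S = [[3.3333, 4.6667],
 [4.6667, 8]].

Step 3 — invert S. det(S) = 3.3333·8 - (4.6667)² = 4.8889.
  S^{-1} = (1/det) · [[d, -b], [-b, a]] = [[1.6364, -0.9545],
 [-0.9545, 0.6818]].

Step 4 — quadratic form (x̄ - mu_0)^T · S^{-1} · (x̄ - mu_0):
  S^{-1} · (x̄ - mu_0) = (-0.2727, 0.4091),
  (x̄ - mu_0)^T · [...] = (1)·(-0.2727) + (2)·(0.4091) = 0.5455.

Step 5 — scale by n: T² = 4 · 0.5455 = 2.1818.

T² ≈ 2.1818


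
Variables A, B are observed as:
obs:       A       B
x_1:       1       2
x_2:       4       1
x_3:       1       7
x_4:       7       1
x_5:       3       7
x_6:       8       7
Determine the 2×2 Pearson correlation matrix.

Step 1 — column means:
  mean(A) = (1 + 4 + 1 + 7 + 3 + 8) / 6 = 24/6 = 4
  mean(B) = (2 + 1 + 7 + 1 + 7 + 7) / 6 = 25/6 = 4.1667

Step 2 — sample variances and covariances s[i,j] = (1/(n-1)) · Σ_k (x_{k,i} - mean_i) · (x_{k,j} - mean_j), with n-1 = 5:
  s[A,A] = ((-3)·(-3) + (0)·(0) + (-3)·(-3) + (3)·(3) + (-1)·(-1) + (4)·(4)) / 5 = 44/5 = 8.8
  s[A,B] = ((-3)·(-2.1667) + (0)·(-3.1667) + (-3)·(2.8333) + (3)·(-3.1667) + (-1)·(2.8333) + (4)·(2.8333)) / 5 = -3/5 = -0.6
  s[B,B] = ((-2.1667)·(-2.1667) + (-3.1667)·(-3.1667) + (2.8333)·(2.8333) + (-3.1667)·(-3.1667) + (2.8333)·(2.8333) + (2.8333)·(2.8333)) / 5 = 48.8333/5 = 9.7667
  Sample standard deviations s_i = √(s[i,i]):
  s(A) = √(8.8) = 2.9665
  s(B) = √(9.7667) = 3.1252

Step 3 — r_{ij} = s_{ij} / (s_i · s_j):
  r[A,A] = 1 (diagonal).
  r[A,B] = -0.6 / (2.9665 · 3.1252) = -0.6 / 9.2707 = -0.0647
  r[B,B] = 1 (diagonal).

R is symmetric with unit diagonal. Assembling:

R = [[1, -0.0647],
 [-0.0647, 1]]


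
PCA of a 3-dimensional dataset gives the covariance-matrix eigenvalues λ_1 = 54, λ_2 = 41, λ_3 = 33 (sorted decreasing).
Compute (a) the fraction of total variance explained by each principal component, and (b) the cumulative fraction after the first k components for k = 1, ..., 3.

Step 1 — total variance = trace(Sigma) = Σ λ_i = 54 + 41 + 33 = 128.

Step 2 — fraction explained by component i = λ_i / Σ λ:
  PC1: 54/128 = 0.4219
  PC2: 41/128 = 0.3203
  PC3: 33/128 = 0.2578

Step 3 — cumulative fraction after k components = (λ_1 + ... + λ_k) / Σ λ:
  k = 1: 54/128 = 0.4219
  k = 2: (54 + 41)/128 = 95/128 = 0.7422
  k = 3: (54 + 41 + 33)/128 = 128/128 = 1

Summary (fraction, with percent):

explained: PC1 0.4219 (42.19%), PC2 0.3203 (32.03%), PC3 0.2578 (25.78%);  cumulative: 0.4219, 0.7422, 1


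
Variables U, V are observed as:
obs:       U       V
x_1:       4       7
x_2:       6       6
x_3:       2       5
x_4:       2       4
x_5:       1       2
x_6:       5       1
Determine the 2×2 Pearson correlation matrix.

Step 1 — column means:
  mean(U) = (4 + 6 + 2 + 2 + 1 + 5) / 6 = 20/6 = 3.3333
  mean(V) = (7 + 6 + 5 + 4 + 2 + 1) / 6 = 25/6 = 4.1667

Step 2 — sample variances and covariances s[i,j] = (1/(n-1)) · Σ_k (x_{k,i} - mean_i) · (x_{k,j} - mean_j), with n-1 = 5:
  s[U,U] = ((0.6667)·(0.6667) + (2.6667)·(2.6667) + (-1.3333)·(-1.3333) + (-1.3333)·(-1.3333) + (-2.3333)·(-2.3333) + (1.6667)·(1.6667)) / 5 = 19.3333/5 = 3.8667
  s[U,V] = ((0.6667)·(2.8333) + (2.6667)·(1.8333) + (-1.3333)·(0.8333) + (-1.3333)·(-0.1667) + (-2.3333)·(-2.1667) + (1.6667)·(-3.1667)) / 5 = 5.6667/5 = 1.1333
  s[V,V] = ((2.8333)·(2.8333) + (1.8333)·(1.8333) + (0.8333)·(0.8333) + (-0.1667)·(-0.1667) + (-2.1667)·(-2.1667) + (-3.1667)·(-3.1667)) / 5 = 26.8333/5 = 5.3667
  Sample standard deviations s_i = √(s[i,i]):
  s(U) = √(3.8667) = 1.9664
  s(V) = √(5.3667) = 2.3166

Step 3 — r_{ij} = s_{ij} / (s_i · s_j):
  r[U,U] = 1 (diagonal).
  r[U,V] = 1.1333 / (1.9664 · 2.3166) = 1.1333 / 4.5553 = 0.2488
  r[V,V] = 1 (diagonal).

R is symmetric with unit diagonal. Assembling:

R = [[1, 0.2488],
 [0.2488, 1]]


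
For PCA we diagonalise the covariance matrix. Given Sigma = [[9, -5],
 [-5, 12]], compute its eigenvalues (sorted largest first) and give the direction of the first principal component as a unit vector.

Step 1 — characteristic polynomial of 2×2 Sigma:
  det(Sigma - λI) = λ² - trace · λ + det = 0.
  trace = 9 + 12 = 21, det = 9·12 - (-5)² = 83.
Step 2 — discriminant:
  Δ = trace² - 4·det = 441 - 332 = 109.
Step 3 — eigenvalues:
  λ = (trace ± √Δ)/2 = (21 ± 10.4403)/2,
  λ_1 = 15.7202,  λ_2 = 5.2798.

Step 4 — unit eigenvector for λ_1: solve (Sigma - λ_1 I)v = 0. First row:
  (9 - 15.7202)·v_x + (-5)·v_y = 0, i.e. (-6.7202)·v_x + (-5)·v_y = 0,
  so v ∝ (b, λ_1 - a) = (-5, 6.7202); multiply by -1 so the first entry is positive: u = (5, -6.7202).
  ||u|| = √((5)² + (-6.7202)²) = √(70.1605) ≈ 8.3762,
  v_1 = u/||u|| ≈ (0.5969, -0.8023) (||v_1|| = 1).

λ_1 = 15.7202,  λ_2 = 5.2798;  v_1 ≈ (0.5969, -0.8023)


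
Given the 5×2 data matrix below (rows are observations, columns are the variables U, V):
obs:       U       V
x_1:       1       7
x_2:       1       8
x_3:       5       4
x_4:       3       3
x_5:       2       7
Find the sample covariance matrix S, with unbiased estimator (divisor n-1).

Step 1 — column means:
  mean(U) = (1 + 1 + 5 + 3 + 2) / 5 = 12/5 = 2.4
  mean(V) = (7 + 8 + 4 + 3 + 7) / 5 = 29/5 = 5.8

Step 2 — sample covariance S[i,j] = (1/(n-1)) · Σ_k (x_{k,i} - mean_i) · (x_{k,j} - mean_j), with n-1 = 4.
  S[U,U] = ((-1.4)·(-1.4) + (-1.4)·(-1.4) + (2.6)·(2.6) + (0.6)·(0.6) + (-0.4)·(-0.4)) / 4 = 11.2/4 = 2.8
  S[U,V] = ((-1.4)·(1.2) + (-1.4)·(2.2) + (2.6)·(-1.8) + (0.6)·(-2.8) + (-0.4)·(1.2)) / 4 = -11.6/4 = -2.9
  S[V,V] = ((1.2)·(1.2) + (2.2)·(2.2) + (-1.8)·(-1.8) + (-2.8)·(-2.8) + (1.2)·(1.2)) / 4 = 18.8/4 = 4.7

S is symmetric (S[j,i] = S[i,j]). Assembling:

S = [[2.8, -2.9],
 [-2.9, 4.7]]


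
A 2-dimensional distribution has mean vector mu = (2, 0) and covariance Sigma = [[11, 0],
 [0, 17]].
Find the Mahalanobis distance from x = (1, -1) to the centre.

Step 1 — centre the observation: (x - mu) = (-1, -1).

Step 2 — invert Sigma. det(Sigma) = 11·17 - (0)² = 187.
  Sigma^{-1} = (1/det) · [[d, -b], [-b, a]] = [[0.0909, 0],
 [0, 0.0588]].

Step 3 — form the quadratic (x - mu)^T · Sigma^{-1} · (x - mu):
  Sigma^{-1} · (x - mu) = (-0.0909, -0.0588).
  (x - mu)^T · [Sigma^{-1} · (x - mu)] = (-1)·(-0.0909) + (-1)·(-0.0588) = 0.1497.

Step 4 — take square root: d = √(0.1497) ≈ 0.387.

d(x, mu) = √(0.1497) ≈ 0.387


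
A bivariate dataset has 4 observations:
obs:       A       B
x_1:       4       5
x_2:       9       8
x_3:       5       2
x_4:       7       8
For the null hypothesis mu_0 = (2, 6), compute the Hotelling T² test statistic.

Step 1 — sample mean vector:
  mean(A) = (4 + 9 + 5 + 7) / 4 = 25/4 = 6.25
  mean(B) = (5 + 8 + 2 + 8) / 4 = 23/4 = 5.75
  x̄ = (6.25, 5.75),  deviation x̄ - mu_0 = (6.25, 5.75) - (2, 6) = (4.25, -0.25).

Step 2 — sample covariance matrix, S[i,j] = (1/(n-1)) · Σ_k (x_{k,i} - mean_i) · (x_{k,j} - mean_j), divisor n-1 = 3:
  S[A,A] = ((-2.25)·(-2.25) + (2.75)·(2.75) + (-1.25)·(-1.25) + (0.75)·(0.75)) / 3 = 14.75/3 = 4.9167
  S[A,B] = ((-2.25)·(-0.75) + (2.75)·(2.25) + (-1.25)·(-3.75) + (0.75)·(2.25)) / 3 = 14.25/3 = 4.75
  S[B,B] = ((-0.75)·(-0.75) + (2.25)·(2.25) + (-3.75)·(-3.75) + (2.25)·(2.25)) / 3 = 24.75/3 = 8.25
  S = [[4.9167, 4.75],
 [4.75, 8.25]].

Step 3 — invert S. det(S) = 4.9167·8.25 - (4.75)² = 18.
  S^{-1} = (1/det) · [[d, -b], [-b, a]] = [[0.4583, -0.2639],
 [-0.2639, 0.2731]].

Step 4 — quadratic form (x̄ - mu_0)^T · S^{-1} · (x̄ - mu_0):
  S^{-1} · (x̄ - mu_0) = (2.0139, -1.1898),
  (x̄ - mu_0)^T · [...] = (4.25)·(2.0139) + (-0.25)·(-1.1898) = 8.8565.

Step 5 — scale by n: T² = 4 · 8.8565 = 35.4259.

T² ≈ 35.4259


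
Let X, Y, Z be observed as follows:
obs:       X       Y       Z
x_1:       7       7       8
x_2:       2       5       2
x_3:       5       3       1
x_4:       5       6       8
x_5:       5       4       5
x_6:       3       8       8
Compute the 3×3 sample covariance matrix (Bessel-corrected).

Step 1 — column means:
  mean(X) = (7 + 2 + 5 + 5 + 5 + 3) / 6 = 27/6 = 4.5
  mean(Y) = (7 + 5 + 3 + 6 + 4 + 8) / 6 = 33/6 = 5.5
  mean(Z) = (8 + 2 + 1 + 8 + 5 + 8) / 6 = 32/6 = 5.3333

Step 2 — sample covariance S[i,j] = (1/(n-1)) · Σ_k (x_{k,i} - mean_i) · (x_{k,j} - mean_j), with n-1 = 5.
  S[X,X] = ((2.5)·(2.5) + (-2.5)·(-2.5) + (0.5)·(0.5) + (0.5)·(0.5) + (0.5)·(0.5) + (-1.5)·(-1.5)) / 5 = 15.5/5 = 3.1
  S[X,Y] = ((2.5)·(1.5) + (-2.5)·(-0.5) + (0.5)·(-2.5) + (0.5)·(0.5) + (0.5)·(-1.5) + (-1.5)·(2.5)) / 5 = -0.5/5 = -0.1
  S[X,Z] = ((2.5)·(2.6667) + (-2.5)·(-3.3333) + (0.5)·(-4.3333) + (0.5)·(2.6667) + (0.5)·(-0.3333) + (-1.5)·(2.6667)) / 5 = 10/5 = 2
  S[Y,Y] = ((1.5)·(1.5) + (-0.5)·(-0.5) + (-2.5)·(-2.5) + (0.5)·(0.5) + (-1.5)·(-1.5) + (2.5)·(2.5)) / 5 = 17.5/5 = 3.5
  S[Y,Z] = ((1.5)·(2.6667) + (-0.5)·(-3.3333) + (-2.5)·(-4.3333) + (0.5)·(2.6667) + (-1.5)·(-0.3333) + (2.5)·(2.6667)) / 5 = 25/5 = 5
  S[Z,Z] = ((2.6667)·(2.6667) + (-3.3333)·(-3.3333) + (-4.3333)·(-4.3333) + (2.6667)·(2.6667) + (-0.3333)·(-0.3333) + (2.6667)·(2.6667)) / 5 = 51.3333/5 = 10.2667

S is symmetric (S[j,i] = S[i,j]). Assembling:

S = [[3.1, -0.1, 2],
 [-0.1, 3.5, 5],
 [2, 5, 10.2667]]


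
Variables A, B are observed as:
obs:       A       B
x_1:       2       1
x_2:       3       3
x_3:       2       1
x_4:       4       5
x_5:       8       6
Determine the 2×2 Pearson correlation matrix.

Step 1 — column means:
  mean(A) = (2 + 3 + 2 + 4 + 8) / 5 = 19/5 = 3.8
  mean(B) = (1 + 3 + 1 + 5 + 6) / 5 = 16/5 = 3.2

Step 2 — sample variances and covariances s[i,j] = (1/(n-1)) · Σ_k (x_{k,i} - mean_i) · (x_{k,j} - mean_j), with n-1 = 4:
  s[A,A] = ((-1.8)·(-1.8) + (-0.8)·(-0.8) + (-1.8)·(-1.8) + (0.2)·(0.2) + (4.2)·(4.2)) / 4 = 24.8/4 = 6.2
  s[A,B] = ((-1.8)·(-2.2) + (-0.8)·(-0.2) + (-1.8)·(-2.2) + (0.2)·(1.8) + (4.2)·(2.8)) / 4 = 20.2/4 = 5.05
  s[B,B] = ((-2.2)·(-2.2) + (-0.2)·(-0.2) + (-2.2)·(-2.2) + (1.8)·(1.8) + (2.8)·(2.8)) / 4 = 20.8/4 = 5.2
  Sample standard deviations s_i = √(s[i,i]):
  s(A) = √(6.2) = 2.49
  s(B) = √(5.2) = 2.2804

Step 3 — r_{ij} = s_{ij} / (s_i · s_j):
  r[A,A] = 1 (diagonal).
  r[A,B] = 5.05 / (2.49 · 2.2804) = 5.05 / 5.678 = 0.8894
  r[B,B] = 1 (diagonal).

R is symmetric with unit diagonal. Assembling:

R = [[1, 0.8894],
 [0.8894, 1]]


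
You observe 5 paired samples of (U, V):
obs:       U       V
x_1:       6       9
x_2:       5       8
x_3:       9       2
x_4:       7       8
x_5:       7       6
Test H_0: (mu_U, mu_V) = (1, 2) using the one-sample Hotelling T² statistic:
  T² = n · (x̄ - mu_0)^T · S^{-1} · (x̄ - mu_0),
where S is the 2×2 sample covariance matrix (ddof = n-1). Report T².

Step 1 — sample mean vector:
  mean(U) = (6 + 5 + 9 + 7 + 7) / 5 = 34/5 = 6.8
  mean(V) = (9 + 8 + 2 + 8 + 6) / 5 = 33/5 = 6.6
  x̄ = (6.8, 6.6),  deviation x̄ - mu_0 = (6.8, 6.6) - (1, 2) = (5.8, 4.6).

Step 2 — sample covariance matrix, S[i,j] = (1/(n-1)) · Σ_k (x_{k,i} - mean_i) · (x_{k,j} - mean_j), divisor n-1 = 4:
  S[U,U] = ((-0.8)·(-0.8) + (-1.8)·(-1.8) + (2.2)·(2.2) + (0.2)·(0.2) + (0.2)·(0.2)) / 4 = 8.8/4 = 2.2
  S[U,V] = ((-0.8)·(2.4) + (-1.8)·(1.4) + (2.2)·(-4.6) + (0.2)·(1.4) + (0.2)·(-0.6)) / 4 = -14.4/4 = -3.6
  S[V,V] = ((2.4)·(2.4) + (1.4)·(1.4) + (-4.6)·(-4.6) + (1.4)·(1.4) + (-0.6)·(-0.6)) / 4 = 31.2/4 = 7.8
  S = [[2.2, -3.6],
 [-3.6, 7.8]].

Step 3 — invert S. det(S) = 2.2·7.8 - (-3.6)² = 4.2.
  S^{-1} = (1/det) · [[d, -b], [-b, a]] = [[1.8571, 0.8571],
 [0.8571, 0.5238]].

Step 4 — quadratic form (x̄ - mu_0)^T · S^{-1} · (x̄ - mu_0):
  S^{-1} · (x̄ - mu_0) = (14.7143, 7.381),
  (x̄ - mu_0)^T · [...] = (5.8)·(14.7143) + (4.6)·(7.381) = 119.2952.

Step 5 — scale by n: T² = 5 · 119.2952 = 596.4762.

T² ≈ 596.4762


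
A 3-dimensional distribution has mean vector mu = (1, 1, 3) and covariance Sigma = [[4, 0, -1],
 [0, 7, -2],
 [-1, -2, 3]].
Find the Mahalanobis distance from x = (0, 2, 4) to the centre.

Step 1 — centre the observation: (x - mu) = (-1, 1, 1).

Step 2 — invert Sigma (cofactor / det for 3×3, or solve directly):
  Sigma^{-1} = [[0.2787, 0.0328, 0.1148],
 [0.0328, 0.1803, 0.1311],
 [0.1148, 0.1311, 0.459]].

Step 3 — form the quadratic (x - mu)^T · Sigma^{-1} · (x - mu):
  Sigma^{-1} · (x - mu) = (-0.1311, 0.2787, 0.4754).
  (x - mu)^T · [Sigma^{-1} · (x - mu)] = (-1)·(-0.1311) + (1)·(0.2787) + (1)·(0.4754) = 0.8852.

Step 4 — take square root: d = √(0.8852) ≈ 0.9409.

d(x, mu) = √(0.8852) ≈ 0.9409


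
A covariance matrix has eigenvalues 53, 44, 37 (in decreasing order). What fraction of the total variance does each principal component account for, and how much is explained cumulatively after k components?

Step 1 — total variance = trace(Sigma) = Σ λ_i = 53 + 44 + 37 = 134.

Step 2 — fraction explained by component i = λ_i / Σ λ:
  PC1: 53/134 = 0.3955
  PC2: 44/134 = 0.3284
  PC3: 37/134 = 0.2761

Step 3 — cumulative fraction after k components = (λ_1 + ... + λ_k) / Σ λ:
  k = 1: 53/134 = 0.3955
  k = 2: (53 + 44)/134 = 97/134 = 0.7239
  k = 3: (53 + 44 + 37)/134 = 134/134 = 1

Summary (fraction, with percent):

explained: PC1 0.3955 (39.55%), PC2 0.3284 (32.84%), PC3 0.2761 (27.61%);  cumulative: 0.3955, 0.7239, 1


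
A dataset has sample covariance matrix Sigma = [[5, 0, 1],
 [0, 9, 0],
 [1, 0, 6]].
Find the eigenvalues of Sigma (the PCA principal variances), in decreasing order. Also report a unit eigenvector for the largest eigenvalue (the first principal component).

Step 1 — characteristic polynomial p(λ) = det(λI - Sigma) = λ³ - tr·λ² + c_1·λ - det, where tr = trace, c_1 = sum of the principal 2×2 minors, det = det(Sigma):
  tr = 5 + 9 + 6 = 20,
  c_1 = (5·9 - (0)²) + (5·6 - (1)²) + (9·6 - (0)²) = 45 + 29 + 54 = 128,
  det = 5·(9·6 - (0)²) - (0)·((0)·6 - (0)·(1)) + (1)·((0)·(0) - 9·(1)) = 5·(54) - (0)·(0) + (1)·(-9) = 261.
  So p(λ) = λ³ - 20λ² + 128λ - 261.
Step 2 — look for an integer root (rational root theorem: any rational root is an integer divisor of 261). Testing λ = 9:
  p(9) = 729 - 1620 + 1152 - 261 = 0  ✓
  Dividing out (λ - 9): p(λ) = (λ - 9)(λ² - 11λ + 29).
Step 3 — remaining eigenvalues from the quadratic λ² - 11λ + 29 = 0:
  Δ = 11² - 4·29 = 121 - 116 = 5,  λ = (11 ± √5)/2 = (11 ± 2.2361)/2 ≈ 6.618 or 4.382.
  Sorted: λ_1 = 9,  λ_2 = 6.618,  λ_3 = 4.382  (check: sum = 20 = tr ✓).

Step 4 — unit eigenvector for λ_1 = 9: v spans the null space of (Sigma - λ_1 I), whose rows are
  r_1 = (-4, 0, 1),  r_2 = (0, 0, 0),  r_3 = (1, 0, -3).
  v is orthogonal to every row, so take v ∝ r_1 × r_3 = ((0)·(-3) - (1)·(0), (1)·(1) - (-4)·(-3), (-4)·(0) - (0)·(1)) = (0, -11, 0).
  Rescale (divide by 11; multiply by -1 so the first nonzero entry is positive): u = (0, 1, 0).
  ||u|| = √((0)² + (1)² + (0)²) = √(1) = 1,  v_1 = u/||u|| ≈ (0, 1, 0) (||v_1|| = 1).

λ_1 = 9,  λ_2 = 6.618,  λ_3 = 4.382;  v_1 ≈ (0, 1, 0)


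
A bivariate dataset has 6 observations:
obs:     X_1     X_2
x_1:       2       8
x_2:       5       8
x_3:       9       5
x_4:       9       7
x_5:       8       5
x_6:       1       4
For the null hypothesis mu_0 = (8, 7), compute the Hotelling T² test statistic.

Step 1 — sample mean vector:
  mean(X_1) = (2 + 5 + 9 + 9 + 8 + 1) / 6 = 34/6 = 5.6667
  mean(X_2) = (8 + 8 + 5 + 7 + 5 + 4) / 6 = 37/6 = 6.1667
  x̄ = (5.6667, 6.1667),  deviation x̄ - mu_0 = (5.6667, 6.1667) - (8, 7) = (-2.3333, -0.8333).

Step 2 — sample covariance matrix, S[i,j] = (1/(n-1)) · Σ_k (x_{k,i} - mean_i) · (x_{k,j} - mean_j), divisor n-1 = 5:
  S[X_1,X_1] = ((-3.6667)·(-3.6667) + (-0.6667)·(-0.6667) + (3.3333)·(3.3333) + (3.3333)·(3.3333) + (2.3333)·(2.3333) + (-4.6667)·(-4.6667)) / 5 = 63.3333/5 = 12.6667
  S[X_1,X_2] = ((-3.6667)·(1.8333) + (-0.6667)·(1.8333) + (3.3333)·(-1.1667) + (3.3333)·(0.8333) + (2.3333)·(-1.1667) + (-4.6667)·(-2.1667)) / 5 = -1.6667/5 = -0.3333
  S[X_2,X_2] = ((1.8333)·(1.8333) + (1.8333)·(1.8333) + (-1.1667)·(-1.1667) + (0.8333)·(0.8333) + (-1.1667)·(-1.1667) + (-2.1667)·(-2.1667)) / 5 = 14.8333/5 = 2.9667
  S = [[12.6667, -0.3333],
 [-0.3333, 2.9667]].

Step 3 — invert S. det(S) = 12.6667·2.9667 - (-0.3333)² = 37.4667.
  S^{-1} = (1/det) · [[d, -b], [-b, a]] = [[0.0792, 0.0089],
 [0.0089, 0.3381]].

Step 4 — quadratic form (x̄ - mu_0)^T · S^{-1} · (x̄ - mu_0):
  S^{-1} · (x̄ - mu_0) = (-0.1922, -0.3025),
  (x̄ - mu_0)^T · [...] = (-2.3333)·(-0.1922) + (-0.8333)·(-0.3025) = 0.7005.

Step 5 — scale by n: T² = 6 · 0.7005 = 4.2028.

T² ≈ 4.2028


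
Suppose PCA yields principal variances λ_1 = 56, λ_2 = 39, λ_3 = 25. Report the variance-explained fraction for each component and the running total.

Step 1 — total variance = trace(Sigma) = Σ λ_i = 56 + 39 + 25 = 120.

Step 2 — fraction explained by component i = λ_i / Σ λ:
  PC1: 56/120 = 0.4667
  PC2: 39/120 = 0.325
  PC3: 25/120 = 0.2083

Step 3 — cumulative fraction after k components = (λ_1 + ... + λ_k) / Σ λ:
  k = 1: 56/120 = 0.4667
  k = 2: (56 + 39)/120 = 95/120 = 0.7917
  k = 3: (56 + 39 + 25)/120 = 120/120 = 1

Summary (fraction, with percent):

explained: PC1 0.4667 (46.67%), PC2 0.325 (32.5%), PC3 0.2083 (20.83%);  cumulative: 0.4667, 0.7917, 1


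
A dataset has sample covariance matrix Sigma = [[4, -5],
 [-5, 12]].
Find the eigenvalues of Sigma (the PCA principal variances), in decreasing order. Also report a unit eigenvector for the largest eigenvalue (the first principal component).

Step 1 — characteristic polynomial of 2×2 Sigma:
  det(Sigma - λI) = λ² - trace · λ + det = 0.
  trace = 4 + 12 = 16, det = 4·12 - (-5)² = 23.
Step 2 — discriminant:
  Δ = trace² - 4·det = 256 - 92 = 164.
Step 3 — eigenvalues:
  λ = (trace ± √Δ)/2 = (16 ± 12.8062)/2,
  λ_1 = 14.4031,  λ_2 = 1.5969.

Step 4 — unit eigenvector for λ_1: solve (Sigma - λ_1 I)v = 0. First row:
  (4 - 14.4031)·v_x + (-5)·v_y = 0, i.e. (-10.4031)·v_x + (-5)·v_y = 0,
  so v ∝ (b, λ_1 - a) = (-5, 10.4031); multiply by -1 so the first entry is positive: u = (5, -10.4031).
  ||u|| = √((5)² + (-10.4031)²) = √(133.225) ≈ 11.5423,
  v_1 = u/||u|| ≈ (0.4332, -0.9013) (||v_1|| = 1).

λ_1 = 14.4031,  λ_2 = 1.5969;  v_1 ≈ (0.4332, -0.9013)


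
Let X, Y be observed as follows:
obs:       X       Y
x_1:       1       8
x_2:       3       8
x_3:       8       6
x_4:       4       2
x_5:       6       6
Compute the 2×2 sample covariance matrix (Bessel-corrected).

Step 1 — column means:
  mean(X) = (1 + 3 + 8 + 4 + 6) / 5 = 22/5 = 4.4
  mean(Y) = (8 + 8 + 6 + 2 + 6) / 5 = 30/5 = 6

Step 2 — sample covariance S[i,j] = (1/(n-1)) · Σ_k (x_{k,i} - mean_i) · (x_{k,j} - mean_j), with n-1 = 4.
  S[X,X] = ((-3.4)·(-3.4) + (-1.4)·(-1.4) + (3.6)·(3.6) + (-0.4)·(-0.4) + (1.6)·(1.6)) / 4 = 29.2/4 = 7.3
  S[X,Y] = ((-3.4)·(2) + (-1.4)·(2) + (3.6)·(0) + (-0.4)·(-4) + (1.6)·(0)) / 4 = -8/4 = -2
  S[Y,Y] = ((2)·(2) + (2)·(2) + (0)·(0) + (-4)·(-4) + (0)·(0)) / 4 = 24/4 = 6

S is symmetric (S[j,i] = S[i,j]). Assembling:

S = [[7.3, -2],
 [-2, 6]]


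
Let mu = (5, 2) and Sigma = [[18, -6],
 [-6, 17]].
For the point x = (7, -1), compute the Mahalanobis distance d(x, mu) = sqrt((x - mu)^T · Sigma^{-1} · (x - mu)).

Step 1 — centre the observation: (x - mu) = (2, -3).

Step 2 — invert Sigma. det(Sigma) = 18·17 - (-6)² = 270.
  Sigma^{-1} = (1/det) · [[d, -b], [-b, a]] = [[0.063, 0.0222],
 [0.0222, 0.0667]].

Step 3 — form the quadratic (x - mu)^T · Sigma^{-1} · (x - mu):
  Sigma^{-1} · (x - mu) = (0.0593, -0.1556).
  (x - mu)^T · [Sigma^{-1} · (x - mu)] = (2)·(0.0593) + (-3)·(-0.1556) = 0.5852.

Step 4 — take square root: d = √(0.5852) ≈ 0.765.

d(x, mu) = √(0.5852) ≈ 0.765


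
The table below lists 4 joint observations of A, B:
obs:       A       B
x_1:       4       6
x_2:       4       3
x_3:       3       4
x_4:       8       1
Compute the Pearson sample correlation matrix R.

Step 1 — column means:
  mean(A) = (4 + 4 + 3 + 8) / 4 = 19/4 = 4.75
  mean(B) = (6 + 3 + 4 + 1) / 4 = 14/4 = 3.5

Step 2 — sample variances and covariances s[i,j] = (1/(n-1)) · Σ_k (x_{k,i} - mean_i) · (x_{k,j} - mean_j), with n-1 = 3:
  s[A,A] = ((-0.75)·(-0.75) + (-0.75)·(-0.75) + (-1.75)·(-1.75) + (3.25)·(3.25)) / 3 = 14.75/3 = 4.9167
  s[A,B] = ((-0.75)·(2.5) + (-0.75)·(-0.5) + (-1.75)·(0.5) + (3.25)·(-2.5)) / 3 = -10.5/3 = -3.5
  s[B,B] = ((2.5)·(2.5) + (-0.5)·(-0.5) + (0.5)·(0.5) + (-2.5)·(-2.5)) / 3 = 13/3 = 4.3333
  Sample standard deviations s_i = √(s[i,i]):
  s(A) = √(4.9167) = 2.2174
  s(B) = √(4.3333) = 2.0817

Step 3 — r_{ij} = s_{ij} / (s_i · s_j):
  r[A,A] = 1 (diagonal).
  r[A,B] = -3.5 / (2.2174 · 2.0817) = -3.5 / 4.6158 = -0.7583
  r[B,B] = 1 (diagonal).

R is symmetric with unit diagonal. Assembling:

R = [[1, -0.7583],
 [-0.7583, 1]]
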